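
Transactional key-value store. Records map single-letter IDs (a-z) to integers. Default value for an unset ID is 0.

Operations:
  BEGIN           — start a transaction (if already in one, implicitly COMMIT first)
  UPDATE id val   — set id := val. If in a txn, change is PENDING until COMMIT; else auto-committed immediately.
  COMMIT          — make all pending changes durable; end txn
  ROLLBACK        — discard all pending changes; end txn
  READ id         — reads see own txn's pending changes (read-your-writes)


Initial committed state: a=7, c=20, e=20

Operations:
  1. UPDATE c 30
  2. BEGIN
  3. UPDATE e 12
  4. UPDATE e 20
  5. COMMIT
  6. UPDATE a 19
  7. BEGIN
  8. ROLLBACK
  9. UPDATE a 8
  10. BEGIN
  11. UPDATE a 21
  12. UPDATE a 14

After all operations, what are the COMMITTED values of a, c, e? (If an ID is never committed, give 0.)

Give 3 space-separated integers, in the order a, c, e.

Answer: 8 30 20

Derivation:
Initial committed: {a=7, c=20, e=20}
Op 1: UPDATE c=30 (auto-commit; committed c=30)
Op 2: BEGIN: in_txn=True, pending={}
Op 3: UPDATE e=12 (pending; pending now {e=12})
Op 4: UPDATE e=20 (pending; pending now {e=20})
Op 5: COMMIT: merged ['e'] into committed; committed now {a=7, c=30, e=20}
Op 6: UPDATE a=19 (auto-commit; committed a=19)
Op 7: BEGIN: in_txn=True, pending={}
Op 8: ROLLBACK: discarded pending []; in_txn=False
Op 9: UPDATE a=8 (auto-commit; committed a=8)
Op 10: BEGIN: in_txn=True, pending={}
Op 11: UPDATE a=21 (pending; pending now {a=21})
Op 12: UPDATE a=14 (pending; pending now {a=14})
Final committed: {a=8, c=30, e=20}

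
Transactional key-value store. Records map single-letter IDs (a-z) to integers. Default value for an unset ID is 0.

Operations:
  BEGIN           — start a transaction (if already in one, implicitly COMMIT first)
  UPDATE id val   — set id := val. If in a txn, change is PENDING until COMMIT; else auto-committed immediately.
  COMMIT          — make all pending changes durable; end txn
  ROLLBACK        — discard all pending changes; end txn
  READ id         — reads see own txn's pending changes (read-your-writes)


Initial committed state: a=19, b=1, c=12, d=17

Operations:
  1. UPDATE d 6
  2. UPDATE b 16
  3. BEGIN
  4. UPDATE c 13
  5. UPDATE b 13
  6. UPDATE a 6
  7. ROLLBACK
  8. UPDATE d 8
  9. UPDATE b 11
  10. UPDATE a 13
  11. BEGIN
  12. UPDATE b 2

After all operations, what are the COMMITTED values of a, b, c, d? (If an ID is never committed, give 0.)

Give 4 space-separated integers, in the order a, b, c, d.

Initial committed: {a=19, b=1, c=12, d=17}
Op 1: UPDATE d=6 (auto-commit; committed d=6)
Op 2: UPDATE b=16 (auto-commit; committed b=16)
Op 3: BEGIN: in_txn=True, pending={}
Op 4: UPDATE c=13 (pending; pending now {c=13})
Op 5: UPDATE b=13 (pending; pending now {b=13, c=13})
Op 6: UPDATE a=6 (pending; pending now {a=6, b=13, c=13})
Op 7: ROLLBACK: discarded pending ['a', 'b', 'c']; in_txn=False
Op 8: UPDATE d=8 (auto-commit; committed d=8)
Op 9: UPDATE b=11 (auto-commit; committed b=11)
Op 10: UPDATE a=13 (auto-commit; committed a=13)
Op 11: BEGIN: in_txn=True, pending={}
Op 12: UPDATE b=2 (pending; pending now {b=2})
Final committed: {a=13, b=11, c=12, d=8}

Answer: 13 11 12 8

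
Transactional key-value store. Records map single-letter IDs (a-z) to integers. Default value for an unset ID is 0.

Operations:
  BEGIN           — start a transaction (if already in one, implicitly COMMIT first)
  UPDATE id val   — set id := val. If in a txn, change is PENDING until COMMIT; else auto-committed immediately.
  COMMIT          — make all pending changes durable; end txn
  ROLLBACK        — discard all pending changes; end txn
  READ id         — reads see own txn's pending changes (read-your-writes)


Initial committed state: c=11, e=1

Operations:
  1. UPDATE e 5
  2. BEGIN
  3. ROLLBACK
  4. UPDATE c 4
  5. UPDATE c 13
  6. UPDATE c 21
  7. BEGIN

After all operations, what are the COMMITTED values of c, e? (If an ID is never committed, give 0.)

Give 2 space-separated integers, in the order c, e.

Initial committed: {c=11, e=1}
Op 1: UPDATE e=5 (auto-commit; committed e=5)
Op 2: BEGIN: in_txn=True, pending={}
Op 3: ROLLBACK: discarded pending []; in_txn=False
Op 4: UPDATE c=4 (auto-commit; committed c=4)
Op 5: UPDATE c=13 (auto-commit; committed c=13)
Op 6: UPDATE c=21 (auto-commit; committed c=21)
Op 7: BEGIN: in_txn=True, pending={}
Final committed: {c=21, e=5}

Answer: 21 5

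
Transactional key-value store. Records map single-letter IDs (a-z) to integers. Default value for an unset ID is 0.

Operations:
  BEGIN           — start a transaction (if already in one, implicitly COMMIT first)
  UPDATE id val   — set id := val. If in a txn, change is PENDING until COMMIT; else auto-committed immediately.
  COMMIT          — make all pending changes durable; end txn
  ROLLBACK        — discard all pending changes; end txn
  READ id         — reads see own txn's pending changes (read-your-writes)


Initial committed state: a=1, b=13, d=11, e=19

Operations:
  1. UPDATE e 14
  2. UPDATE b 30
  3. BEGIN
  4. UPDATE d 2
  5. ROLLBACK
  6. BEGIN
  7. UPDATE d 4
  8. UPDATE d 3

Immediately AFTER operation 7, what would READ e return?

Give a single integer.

Answer: 14

Derivation:
Initial committed: {a=1, b=13, d=11, e=19}
Op 1: UPDATE e=14 (auto-commit; committed e=14)
Op 2: UPDATE b=30 (auto-commit; committed b=30)
Op 3: BEGIN: in_txn=True, pending={}
Op 4: UPDATE d=2 (pending; pending now {d=2})
Op 5: ROLLBACK: discarded pending ['d']; in_txn=False
Op 6: BEGIN: in_txn=True, pending={}
Op 7: UPDATE d=4 (pending; pending now {d=4})
After op 7: visible(e) = 14 (pending={d=4}, committed={a=1, b=30, d=11, e=14})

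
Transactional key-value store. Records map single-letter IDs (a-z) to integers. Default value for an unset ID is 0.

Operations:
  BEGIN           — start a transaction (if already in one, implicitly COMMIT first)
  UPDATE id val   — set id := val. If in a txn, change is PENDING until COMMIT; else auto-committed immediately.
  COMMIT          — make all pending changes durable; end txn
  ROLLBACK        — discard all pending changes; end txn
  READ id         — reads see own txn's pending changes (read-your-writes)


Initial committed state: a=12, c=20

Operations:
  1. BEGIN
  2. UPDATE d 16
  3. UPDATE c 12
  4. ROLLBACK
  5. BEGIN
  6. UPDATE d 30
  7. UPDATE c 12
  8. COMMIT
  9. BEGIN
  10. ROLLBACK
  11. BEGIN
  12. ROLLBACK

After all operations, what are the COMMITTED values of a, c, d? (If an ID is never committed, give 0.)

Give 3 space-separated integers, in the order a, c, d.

Answer: 12 12 30

Derivation:
Initial committed: {a=12, c=20}
Op 1: BEGIN: in_txn=True, pending={}
Op 2: UPDATE d=16 (pending; pending now {d=16})
Op 3: UPDATE c=12 (pending; pending now {c=12, d=16})
Op 4: ROLLBACK: discarded pending ['c', 'd']; in_txn=False
Op 5: BEGIN: in_txn=True, pending={}
Op 6: UPDATE d=30 (pending; pending now {d=30})
Op 7: UPDATE c=12 (pending; pending now {c=12, d=30})
Op 8: COMMIT: merged ['c', 'd'] into committed; committed now {a=12, c=12, d=30}
Op 9: BEGIN: in_txn=True, pending={}
Op 10: ROLLBACK: discarded pending []; in_txn=False
Op 11: BEGIN: in_txn=True, pending={}
Op 12: ROLLBACK: discarded pending []; in_txn=False
Final committed: {a=12, c=12, d=30}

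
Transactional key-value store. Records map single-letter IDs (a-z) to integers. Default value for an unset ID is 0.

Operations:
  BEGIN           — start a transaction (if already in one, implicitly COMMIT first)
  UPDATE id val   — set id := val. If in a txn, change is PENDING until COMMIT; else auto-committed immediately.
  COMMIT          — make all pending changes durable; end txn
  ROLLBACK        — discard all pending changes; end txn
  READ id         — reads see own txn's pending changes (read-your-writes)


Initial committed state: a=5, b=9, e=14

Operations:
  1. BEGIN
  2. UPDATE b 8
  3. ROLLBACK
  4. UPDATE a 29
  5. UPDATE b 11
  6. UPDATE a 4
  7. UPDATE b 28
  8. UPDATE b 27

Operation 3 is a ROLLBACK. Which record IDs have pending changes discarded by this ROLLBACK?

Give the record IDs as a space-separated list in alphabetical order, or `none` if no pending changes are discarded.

Initial committed: {a=5, b=9, e=14}
Op 1: BEGIN: in_txn=True, pending={}
Op 2: UPDATE b=8 (pending; pending now {b=8})
Op 3: ROLLBACK: discarded pending ['b']; in_txn=False
Op 4: UPDATE a=29 (auto-commit; committed a=29)
Op 5: UPDATE b=11 (auto-commit; committed b=11)
Op 6: UPDATE a=4 (auto-commit; committed a=4)
Op 7: UPDATE b=28 (auto-commit; committed b=28)
Op 8: UPDATE b=27 (auto-commit; committed b=27)
ROLLBACK at op 3 discards: ['b']

Answer: b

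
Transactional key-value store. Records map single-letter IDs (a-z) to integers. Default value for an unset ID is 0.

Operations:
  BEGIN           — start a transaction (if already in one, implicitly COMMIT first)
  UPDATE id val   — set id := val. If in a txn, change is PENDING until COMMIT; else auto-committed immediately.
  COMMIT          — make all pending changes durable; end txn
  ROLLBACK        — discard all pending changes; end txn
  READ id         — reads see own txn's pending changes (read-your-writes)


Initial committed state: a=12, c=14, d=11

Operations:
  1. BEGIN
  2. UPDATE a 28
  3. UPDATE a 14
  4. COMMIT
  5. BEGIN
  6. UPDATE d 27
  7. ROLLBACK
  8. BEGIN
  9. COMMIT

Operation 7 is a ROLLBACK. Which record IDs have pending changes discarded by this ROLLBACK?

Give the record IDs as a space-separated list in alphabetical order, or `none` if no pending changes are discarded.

Initial committed: {a=12, c=14, d=11}
Op 1: BEGIN: in_txn=True, pending={}
Op 2: UPDATE a=28 (pending; pending now {a=28})
Op 3: UPDATE a=14 (pending; pending now {a=14})
Op 4: COMMIT: merged ['a'] into committed; committed now {a=14, c=14, d=11}
Op 5: BEGIN: in_txn=True, pending={}
Op 6: UPDATE d=27 (pending; pending now {d=27})
Op 7: ROLLBACK: discarded pending ['d']; in_txn=False
Op 8: BEGIN: in_txn=True, pending={}
Op 9: COMMIT: merged [] into committed; committed now {a=14, c=14, d=11}
ROLLBACK at op 7 discards: ['d']

Answer: d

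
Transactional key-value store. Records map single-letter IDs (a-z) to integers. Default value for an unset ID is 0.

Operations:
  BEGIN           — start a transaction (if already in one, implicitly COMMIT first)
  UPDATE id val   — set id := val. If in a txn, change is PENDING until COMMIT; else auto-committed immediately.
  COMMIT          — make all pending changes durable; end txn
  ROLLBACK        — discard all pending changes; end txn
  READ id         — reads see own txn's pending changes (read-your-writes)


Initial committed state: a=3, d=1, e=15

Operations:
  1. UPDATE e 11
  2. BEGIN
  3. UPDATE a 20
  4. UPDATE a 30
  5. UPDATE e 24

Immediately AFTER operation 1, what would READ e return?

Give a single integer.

Answer: 11

Derivation:
Initial committed: {a=3, d=1, e=15}
Op 1: UPDATE e=11 (auto-commit; committed e=11)
After op 1: visible(e) = 11 (pending={}, committed={a=3, d=1, e=11})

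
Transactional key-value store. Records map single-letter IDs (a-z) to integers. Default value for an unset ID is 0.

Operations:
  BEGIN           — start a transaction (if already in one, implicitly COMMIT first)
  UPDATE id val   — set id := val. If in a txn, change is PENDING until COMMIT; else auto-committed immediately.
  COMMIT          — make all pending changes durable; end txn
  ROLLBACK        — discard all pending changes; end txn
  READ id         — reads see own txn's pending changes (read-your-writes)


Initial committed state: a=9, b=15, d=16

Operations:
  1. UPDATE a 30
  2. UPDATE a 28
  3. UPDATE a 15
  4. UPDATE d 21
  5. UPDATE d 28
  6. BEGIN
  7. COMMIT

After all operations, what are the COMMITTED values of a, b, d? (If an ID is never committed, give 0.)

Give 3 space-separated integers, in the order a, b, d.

Initial committed: {a=9, b=15, d=16}
Op 1: UPDATE a=30 (auto-commit; committed a=30)
Op 2: UPDATE a=28 (auto-commit; committed a=28)
Op 3: UPDATE a=15 (auto-commit; committed a=15)
Op 4: UPDATE d=21 (auto-commit; committed d=21)
Op 5: UPDATE d=28 (auto-commit; committed d=28)
Op 6: BEGIN: in_txn=True, pending={}
Op 7: COMMIT: merged [] into committed; committed now {a=15, b=15, d=28}
Final committed: {a=15, b=15, d=28}

Answer: 15 15 28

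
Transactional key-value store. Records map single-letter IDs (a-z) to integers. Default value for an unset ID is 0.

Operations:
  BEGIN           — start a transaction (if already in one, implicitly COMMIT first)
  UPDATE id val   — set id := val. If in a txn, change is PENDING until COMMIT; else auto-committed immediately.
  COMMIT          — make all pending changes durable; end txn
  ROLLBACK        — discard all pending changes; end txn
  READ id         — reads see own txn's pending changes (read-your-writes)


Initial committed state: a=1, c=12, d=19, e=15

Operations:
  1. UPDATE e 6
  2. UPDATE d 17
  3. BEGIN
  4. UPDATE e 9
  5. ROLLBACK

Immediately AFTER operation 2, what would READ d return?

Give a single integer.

Initial committed: {a=1, c=12, d=19, e=15}
Op 1: UPDATE e=6 (auto-commit; committed e=6)
Op 2: UPDATE d=17 (auto-commit; committed d=17)
After op 2: visible(d) = 17 (pending={}, committed={a=1, c=12, d=17, e=6})

Answer: 17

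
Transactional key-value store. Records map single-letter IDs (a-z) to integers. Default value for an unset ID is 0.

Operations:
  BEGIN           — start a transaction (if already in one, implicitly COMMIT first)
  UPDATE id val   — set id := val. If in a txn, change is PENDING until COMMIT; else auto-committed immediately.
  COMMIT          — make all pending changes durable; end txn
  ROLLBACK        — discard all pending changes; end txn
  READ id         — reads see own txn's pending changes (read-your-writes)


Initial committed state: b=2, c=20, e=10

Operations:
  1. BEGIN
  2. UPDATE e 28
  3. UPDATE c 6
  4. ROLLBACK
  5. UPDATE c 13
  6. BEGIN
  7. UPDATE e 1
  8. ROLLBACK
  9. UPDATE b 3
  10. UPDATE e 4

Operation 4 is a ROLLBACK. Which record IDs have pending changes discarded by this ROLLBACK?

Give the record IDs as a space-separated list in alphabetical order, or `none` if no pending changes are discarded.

Initial committed: {b=2, c=20, e=10}
Op 1: BEGIN: in_txn=True, pending={}
Op 2: UPDATE e=28 (pending; pending now {e=28})
Op 3: UPDATE c=6 (pending; pending now {c=6, e=28})
Op 4: ROLLBACK: discarded pending ['c', 'e']; in_txn=False
Op 5: UPDATE c=13 (auto-commit; committed c=13)
Op 6: BEGIN: in_txn=True, pending={}
Op 7: UPDATE e=1 (pending; pending now {e=1})
Op 8: ROLLBACK: discarded pending ['e']; in_txn=False
Op 9: UPDATE b=3 (auto-commit; committed b=3)
Op 10: UPDATE e=4 (auto-commit; committed e=4)
ROLLBACK at op 4 discards: ['c', 'e']

Answer: c e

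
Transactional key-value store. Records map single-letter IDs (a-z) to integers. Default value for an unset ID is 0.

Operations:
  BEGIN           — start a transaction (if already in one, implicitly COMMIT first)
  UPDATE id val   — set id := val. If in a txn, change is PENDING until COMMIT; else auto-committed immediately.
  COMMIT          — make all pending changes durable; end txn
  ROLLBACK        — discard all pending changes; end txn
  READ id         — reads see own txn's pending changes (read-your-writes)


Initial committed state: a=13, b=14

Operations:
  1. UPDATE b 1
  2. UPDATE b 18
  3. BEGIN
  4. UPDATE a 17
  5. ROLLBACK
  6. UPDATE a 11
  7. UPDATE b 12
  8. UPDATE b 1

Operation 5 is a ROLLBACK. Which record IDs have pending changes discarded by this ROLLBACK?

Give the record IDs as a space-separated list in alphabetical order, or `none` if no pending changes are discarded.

Initial committed: {a=13, b=14}
Op 1: UPDATE b=1 (auto-commit; committed b=1)
Op 2: UPDATE b=18 (auto-commit; committed b=18)
Op 3: BEGIN: in_txn=True, pending={}
Op 4: UPDATE a=17 (pending; pending now {a=17})
Op 5: ROLLBACK: discarded pending ['a']; in_txn=False
Op 6: UPDATE a=11 (auto-commit; committed a=11)
Op 7: UPDATE b=12 (auto-commit; committed b=12)
Op 8: UPDATE b=1 (auto-commit; committed b=1)
ROLLBACK at op 5 discards: ['a']

Answer: a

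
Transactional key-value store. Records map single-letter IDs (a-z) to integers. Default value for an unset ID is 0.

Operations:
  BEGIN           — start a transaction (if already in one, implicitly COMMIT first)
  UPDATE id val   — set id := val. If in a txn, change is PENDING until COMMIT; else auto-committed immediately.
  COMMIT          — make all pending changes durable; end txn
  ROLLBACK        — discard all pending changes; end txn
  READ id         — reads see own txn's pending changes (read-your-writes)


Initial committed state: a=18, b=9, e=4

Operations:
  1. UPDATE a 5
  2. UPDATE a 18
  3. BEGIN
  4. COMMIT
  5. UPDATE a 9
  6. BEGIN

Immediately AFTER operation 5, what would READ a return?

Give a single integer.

Answer: 9

Derivation:
Initial committed: {a=18, b=9, e=4}
Op 1: UPDATE a=5 (auto-commit; committed a=5)
Op 2: UPDATE a=18 (auto-commit; committed a=18)
Op 3: BEGIN: in_txn=True, pending={}
Op 4: COMMIT: merged [] into committed; committed now {a=18, b=9, e=4}
Op 5: UPDATE a=9 (auto-commit; committed a=9)
After op 5: visible(a) = 9 (pending={}, committed={a=9, b=9, e=4})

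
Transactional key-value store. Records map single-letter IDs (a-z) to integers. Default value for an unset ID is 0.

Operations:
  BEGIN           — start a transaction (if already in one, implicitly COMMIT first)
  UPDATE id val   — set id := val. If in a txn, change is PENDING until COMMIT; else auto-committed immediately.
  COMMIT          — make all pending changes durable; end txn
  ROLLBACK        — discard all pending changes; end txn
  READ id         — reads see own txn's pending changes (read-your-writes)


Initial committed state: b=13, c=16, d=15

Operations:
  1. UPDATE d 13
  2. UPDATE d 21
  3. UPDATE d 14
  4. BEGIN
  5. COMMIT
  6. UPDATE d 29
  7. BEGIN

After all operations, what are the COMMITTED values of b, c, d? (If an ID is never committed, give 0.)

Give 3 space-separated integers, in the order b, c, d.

Answer: 13 16 29

Derivation:
Initial committed: {b=13, c=16, d=15}
Op 1: UPDATE d=13 (auto-commit; committed d=13)
Op 2: UPDATE d=21 (auto-commit; committed d=21)
Op 3: UPDATE d=14 (auto-commit; committed d=14)
Op 4: BEGIN: in_txn=True, pending={}
Op 5: COMMIT: merged [] into committed; committed now {b=13, c=16, d=14}
Op 6: UPDATE d=29 (auto-commit; committed d=29)
Op 7: BEGIN: in_txn=True, pending={}
Final committed: {b=13, c=16, d=29}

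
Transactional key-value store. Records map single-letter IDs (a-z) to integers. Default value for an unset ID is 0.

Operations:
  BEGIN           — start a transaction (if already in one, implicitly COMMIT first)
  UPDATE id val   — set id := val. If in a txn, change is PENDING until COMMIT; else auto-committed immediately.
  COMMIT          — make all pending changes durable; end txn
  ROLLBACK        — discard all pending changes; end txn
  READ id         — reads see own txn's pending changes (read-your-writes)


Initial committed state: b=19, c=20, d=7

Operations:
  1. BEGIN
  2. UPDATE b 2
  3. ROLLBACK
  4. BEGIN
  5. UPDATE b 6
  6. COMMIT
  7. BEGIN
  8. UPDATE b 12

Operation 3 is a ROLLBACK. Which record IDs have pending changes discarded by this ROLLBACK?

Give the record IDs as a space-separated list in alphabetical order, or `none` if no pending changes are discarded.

Answer: b

Derivation:
Initial committed: {b=19, c=20, d=7}
Op 1: BEGIN: in_txn=True, pending={}
Op 2: UPDATE b=2 (pending; pending now {b=2})
Op 3: ROLLBACK: discarded pending ['b']; in_txn=False
Op 4: BEGIN: in_txn=True, pending={}
Op 5: UPDATE b=6 (pending; pending now {b=6})
Op 6: COMMIT: merged ['b'] into committed; committed now {b=6, c=20, d=7}
Op 7: BEGIN: in_txn=True, pending={}
Op 8: UPDATE b=12 (pending; pending now {b=12})
ROLLBACK at op 3 discards: ['b']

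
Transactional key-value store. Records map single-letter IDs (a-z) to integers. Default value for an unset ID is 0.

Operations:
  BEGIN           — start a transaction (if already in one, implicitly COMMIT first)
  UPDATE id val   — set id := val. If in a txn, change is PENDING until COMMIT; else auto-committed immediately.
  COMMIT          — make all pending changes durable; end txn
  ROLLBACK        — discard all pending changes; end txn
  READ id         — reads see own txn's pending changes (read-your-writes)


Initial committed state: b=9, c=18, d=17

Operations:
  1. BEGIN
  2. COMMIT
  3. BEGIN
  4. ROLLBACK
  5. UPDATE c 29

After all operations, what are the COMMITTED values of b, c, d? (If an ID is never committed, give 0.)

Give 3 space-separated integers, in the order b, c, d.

Answer: 9 29 17

Derivation:
Initial committed: {b=9, c=18, d=17}
Op 1: BEGIN: in_txn=True, pending={}
Op 2: COMMIT: merged [] into committed; committed now {b=9, c=18, d=17}
Op 3: BEGIN: in_txn=True, pending={}
Op 4: ROLLBACK: discarded pending []; in_txn=False
Op 5: UPDATE c=29 (auto-commit; committed c=29)
Final committed: {b=9, c=29, d=17}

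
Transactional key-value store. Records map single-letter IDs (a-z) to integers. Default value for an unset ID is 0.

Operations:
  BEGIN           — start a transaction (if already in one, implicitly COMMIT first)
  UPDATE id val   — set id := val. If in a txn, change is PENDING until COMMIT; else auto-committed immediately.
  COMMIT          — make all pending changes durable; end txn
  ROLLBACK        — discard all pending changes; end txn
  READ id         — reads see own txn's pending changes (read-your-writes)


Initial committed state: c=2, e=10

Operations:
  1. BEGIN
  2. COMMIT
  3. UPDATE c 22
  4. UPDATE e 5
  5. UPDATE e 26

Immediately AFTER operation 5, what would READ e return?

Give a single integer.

Initial committed: {c=2, e=10}
Op 1: BEGIN: in_txn=True, pending={}
Op 2: COMMIT: merged [] into committed; committed now {c=2, e=10}
Op 3: UPDATE c=22 (auto-commit; committed c=22)
Op 4: UPDATE e=5 (auto-commit; committed e=5)
Op 5: UPDATE e=26 (auto-commit; committed e=26)
After op 5: visible(e) = 26 (pending={}, committed={c=22, e=26})

Answer: 26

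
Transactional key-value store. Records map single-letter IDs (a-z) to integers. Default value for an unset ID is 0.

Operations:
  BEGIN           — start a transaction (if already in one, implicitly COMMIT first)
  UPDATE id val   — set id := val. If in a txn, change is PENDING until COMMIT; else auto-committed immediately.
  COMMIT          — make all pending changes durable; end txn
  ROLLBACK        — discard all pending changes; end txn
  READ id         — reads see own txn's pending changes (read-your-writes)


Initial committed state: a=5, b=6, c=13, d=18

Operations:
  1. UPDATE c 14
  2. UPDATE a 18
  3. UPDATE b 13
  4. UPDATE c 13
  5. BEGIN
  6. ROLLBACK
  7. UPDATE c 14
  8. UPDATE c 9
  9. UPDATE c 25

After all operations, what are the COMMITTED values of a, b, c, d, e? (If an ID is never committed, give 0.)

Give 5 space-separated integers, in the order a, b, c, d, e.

Initial committed: {a=5, b=6, c=13, d=18}
Op 1: UPDATE c=14 (auto-commit; committed c=14)
Op 2: UPDATE a=18 (auto-commit; committed a=18)
Op 3: UPDATE b=13 (auto-commit; committed b=13)
Op 4: UPDATE c=13 (auto-commit; committed c=13)
Op 5: BEGIN: in_txn=True, pending={}
Op 6: ROLLBACK: discarded pending []; in_txn=False
Op 7: UPDATE c=14 (auto-commit; committed c=14)
Op 8: UPDATE c=9 (auto-commit; committed c=9)
Op 9: UPDATE c=25 (auto-commit; committed c=25)
Final committed: {a=18, b=13, c=25, d=18}

Answer: 18 13 25 18 0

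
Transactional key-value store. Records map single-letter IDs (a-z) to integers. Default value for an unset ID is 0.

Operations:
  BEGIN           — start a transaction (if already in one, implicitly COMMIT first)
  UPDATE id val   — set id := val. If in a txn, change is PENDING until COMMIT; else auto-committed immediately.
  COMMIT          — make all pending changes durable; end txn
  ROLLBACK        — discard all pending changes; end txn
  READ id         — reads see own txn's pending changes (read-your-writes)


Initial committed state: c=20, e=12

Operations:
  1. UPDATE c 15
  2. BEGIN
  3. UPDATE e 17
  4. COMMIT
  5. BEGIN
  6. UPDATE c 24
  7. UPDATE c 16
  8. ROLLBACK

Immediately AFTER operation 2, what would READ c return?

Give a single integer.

Initial committed: {c=20, e=12}
Op 1: UPDATE c=15 (auto-commit; committed c=15)
Op 2: BEGIN: in_txn=True, pending={}
After op 2: visible(c) = 15 (pending={}, committed={c=15, e=12})

Answer: 15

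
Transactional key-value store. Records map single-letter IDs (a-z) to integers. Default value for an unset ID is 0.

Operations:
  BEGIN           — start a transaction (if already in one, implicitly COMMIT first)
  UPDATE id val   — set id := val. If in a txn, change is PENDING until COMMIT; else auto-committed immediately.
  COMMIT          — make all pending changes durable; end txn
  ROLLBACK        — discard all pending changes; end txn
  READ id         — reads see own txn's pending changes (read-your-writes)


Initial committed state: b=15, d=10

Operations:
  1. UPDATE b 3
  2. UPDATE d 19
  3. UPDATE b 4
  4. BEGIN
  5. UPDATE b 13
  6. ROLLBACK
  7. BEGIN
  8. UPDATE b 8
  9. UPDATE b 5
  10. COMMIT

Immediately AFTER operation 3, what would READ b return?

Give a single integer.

Initial committed: {b=15, d=10}
Op 1: UPDATE b=3 (auto-commit; committed b=3)
Op 2: UPDATE d=19 (auto-commit; committed d=19)
Op 3: UPDATE b=4 (auto-commit; committed b=4)
After op 3: visible(b) = 4 (pending={}, committed={b=4, d=19})

Answer: 4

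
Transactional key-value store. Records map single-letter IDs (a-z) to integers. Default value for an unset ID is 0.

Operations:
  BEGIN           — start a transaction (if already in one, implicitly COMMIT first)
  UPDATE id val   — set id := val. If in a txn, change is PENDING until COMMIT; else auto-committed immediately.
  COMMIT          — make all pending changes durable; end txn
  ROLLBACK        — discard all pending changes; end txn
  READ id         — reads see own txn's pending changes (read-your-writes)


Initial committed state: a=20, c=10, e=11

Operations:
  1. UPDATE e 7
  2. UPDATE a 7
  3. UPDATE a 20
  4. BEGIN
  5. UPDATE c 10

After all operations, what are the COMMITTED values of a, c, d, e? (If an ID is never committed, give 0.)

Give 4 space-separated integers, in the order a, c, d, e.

Initial committed: {a=20, c=10, e=11}
Op 1: UPDATE e=7 (auto-commit; committed e=7)
Op 2: UPDATE a=7 (auto-commit; committed a=7)
Op 3: UPDATE a=20 (auto-commit; committed a=20)
Op 4: BEGIN: in_txn=True, pending={}
Op 5: UPDATE c=10 (pending; pending now {c=10})
Final committed: {a=20, c=10, e=7}

Answer: 20 10 0 7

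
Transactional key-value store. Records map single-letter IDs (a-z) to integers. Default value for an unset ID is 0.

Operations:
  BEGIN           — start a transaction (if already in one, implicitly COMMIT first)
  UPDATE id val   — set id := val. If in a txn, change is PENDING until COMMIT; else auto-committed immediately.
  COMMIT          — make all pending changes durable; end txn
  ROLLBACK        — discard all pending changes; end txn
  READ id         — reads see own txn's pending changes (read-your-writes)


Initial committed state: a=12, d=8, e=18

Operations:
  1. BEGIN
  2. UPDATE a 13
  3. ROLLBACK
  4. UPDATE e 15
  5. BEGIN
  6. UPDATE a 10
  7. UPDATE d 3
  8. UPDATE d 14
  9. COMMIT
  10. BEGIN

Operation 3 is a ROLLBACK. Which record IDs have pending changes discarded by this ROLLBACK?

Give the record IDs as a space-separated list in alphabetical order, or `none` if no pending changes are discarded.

Initial committed: {a=12, d=8, e=18}
Op 1: BEGIN: in_txn=True, pending={}
Op 2: UPDATE a=13 (pending; pending now {a=13})
Op 3: ROLLBACK: discarded pending ['a']; in_txn=False
Op 4: UPDATE e=15 (auto-commit; committed e=15)
Op 5: BEGIN: in_txn=True, pending={}
Op 6: UPDATE a=10 (pending; pending now {a=10})
Op 7: UPDATE d=3 (pending; pending now {a=10, d=3})
Op 8: UPDATE d=14 (pending; pending now {a=10, d=14})
Op 9: COMMIT: merged ['a', 'd'] into committed; committed now {a=10, d=14, e=15}
Op 10: BEGIN: in_txn=True, pending={}
ROLLBACK at op 3 discards: ['a']

Answer: a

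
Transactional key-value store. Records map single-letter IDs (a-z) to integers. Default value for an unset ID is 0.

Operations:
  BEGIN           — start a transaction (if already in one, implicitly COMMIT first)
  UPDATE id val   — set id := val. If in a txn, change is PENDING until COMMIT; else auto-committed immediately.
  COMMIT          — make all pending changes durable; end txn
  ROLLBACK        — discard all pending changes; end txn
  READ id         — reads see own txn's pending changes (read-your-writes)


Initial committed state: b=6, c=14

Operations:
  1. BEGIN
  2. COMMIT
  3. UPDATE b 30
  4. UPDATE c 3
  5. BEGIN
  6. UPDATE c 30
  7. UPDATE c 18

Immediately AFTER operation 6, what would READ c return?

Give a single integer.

Answer: 30

Derivation:
Initial committed: {b=6, c=14}
Op 1: BEGIN: in_txn=True, pending={}
Op 2: COMMIT: merged [] into committed; committed now {b=6, c=14}
Op 3: UPDATE b=30 (auto-commit; committed b=30)
Op 4: UPDATE c=3 (auto-commit; committed c=3)
Op 5: BEGIN: in_txn=True, pending={}
Op 6: UPDATE c=30 (pending; pending now {c=30})
After op 6: visible(c) = 30 (pending={c=30}, committed={b=30, c=3})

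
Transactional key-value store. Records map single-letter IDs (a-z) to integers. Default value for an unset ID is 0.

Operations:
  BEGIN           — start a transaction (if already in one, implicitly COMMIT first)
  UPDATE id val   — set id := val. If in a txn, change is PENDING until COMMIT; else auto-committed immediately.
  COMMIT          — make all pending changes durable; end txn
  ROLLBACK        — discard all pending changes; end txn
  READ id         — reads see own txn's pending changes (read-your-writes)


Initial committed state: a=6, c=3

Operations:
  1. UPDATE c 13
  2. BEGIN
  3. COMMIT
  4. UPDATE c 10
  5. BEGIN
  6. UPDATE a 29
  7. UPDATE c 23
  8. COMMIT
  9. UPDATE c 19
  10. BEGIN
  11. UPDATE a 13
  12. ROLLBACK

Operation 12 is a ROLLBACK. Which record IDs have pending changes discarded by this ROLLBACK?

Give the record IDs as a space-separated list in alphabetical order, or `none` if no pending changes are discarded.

Initial committed: {a=6, c=3}
Op 1: UPDATE c=13 (auto-commit; committed c=13)
Op 2: BEGIN: in_txn=True, pending={}
Op 3: COMMIT: merged [] into committed; committed now {a=6, c=13}
Op 4: UPDATE c=10 (auto-commit; committed c=10)
Op 5: BEGIN: in_txn=True, pending={}
Op 6: UPDATE a=29 (pending; pending now {a=29})
Op 7: UPDATE c=23 (pending; pending now {a=29, c=23})
Op 8: COMMIT: merged ['a', 'c'] into committed; committed now {a=29, c=23}
Op 9: UPDATE c=19 (auto-commit; committed c=19)
Op 10: BEGIN: in_txn=True, pending={}
Op 11: UPDATE a=13 (pending; pending now {a=13})
Op 12: ROLLBACK: discarded pending ['a']; in_txn=False
ROLLBACK at op 12 discards: ['a']

Answer: a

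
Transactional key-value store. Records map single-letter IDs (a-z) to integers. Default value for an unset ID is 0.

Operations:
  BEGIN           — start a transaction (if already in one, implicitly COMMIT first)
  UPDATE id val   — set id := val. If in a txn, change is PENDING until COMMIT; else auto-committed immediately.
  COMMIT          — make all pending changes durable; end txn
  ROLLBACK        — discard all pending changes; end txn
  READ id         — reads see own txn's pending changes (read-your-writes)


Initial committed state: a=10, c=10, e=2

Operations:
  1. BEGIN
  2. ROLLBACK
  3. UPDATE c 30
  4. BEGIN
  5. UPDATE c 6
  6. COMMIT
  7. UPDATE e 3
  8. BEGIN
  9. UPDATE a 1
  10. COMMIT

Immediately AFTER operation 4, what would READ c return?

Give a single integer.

Initial committed: {a=10, c=10, e=2}
Op 1: BEGIN: in_txn=True, pending={}
Op 2: ROLLBACK: discarded pending []; in_txn=False
Op 3: UPDATE c=30 (auto-commit; committed c=30)
Op 4: BEGIN: in_txn=True, pending={}
After op 4: visible(c) = 30 (pending={}, committed={a=10, c=30, e=2})

Answer: 30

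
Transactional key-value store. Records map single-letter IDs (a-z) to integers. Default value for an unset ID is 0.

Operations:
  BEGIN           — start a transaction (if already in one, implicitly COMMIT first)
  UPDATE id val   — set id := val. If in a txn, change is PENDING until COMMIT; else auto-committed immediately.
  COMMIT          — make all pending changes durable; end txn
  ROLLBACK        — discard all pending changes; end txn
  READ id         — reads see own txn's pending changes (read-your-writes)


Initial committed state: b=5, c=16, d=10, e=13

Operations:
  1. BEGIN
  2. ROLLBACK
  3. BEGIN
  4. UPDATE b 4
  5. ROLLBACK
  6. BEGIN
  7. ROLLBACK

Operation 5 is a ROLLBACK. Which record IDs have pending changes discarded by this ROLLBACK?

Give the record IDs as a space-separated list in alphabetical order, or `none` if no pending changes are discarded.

Initial committed: {b=5, c=16, d=10, e=13}
Op 1: BEGIN: in_txn=True, pending={}
Op 2: ROLLBACK: discarded pending []; in_txn=False
Op 3: BEGIN: in_txn=True, pending={}
Op 4: UPDATE b=4 (pending; pending now {b=4})
Op 5: ROLLBACK: discarded pending ['b']; in_txn=False
Op 6: BEGIN: in_txn=True, pending={}
Op 7: ROLLBACK: discarded pending []; in_txn=False
ROLLBACK at op 5 discards: ['b']

Answer: b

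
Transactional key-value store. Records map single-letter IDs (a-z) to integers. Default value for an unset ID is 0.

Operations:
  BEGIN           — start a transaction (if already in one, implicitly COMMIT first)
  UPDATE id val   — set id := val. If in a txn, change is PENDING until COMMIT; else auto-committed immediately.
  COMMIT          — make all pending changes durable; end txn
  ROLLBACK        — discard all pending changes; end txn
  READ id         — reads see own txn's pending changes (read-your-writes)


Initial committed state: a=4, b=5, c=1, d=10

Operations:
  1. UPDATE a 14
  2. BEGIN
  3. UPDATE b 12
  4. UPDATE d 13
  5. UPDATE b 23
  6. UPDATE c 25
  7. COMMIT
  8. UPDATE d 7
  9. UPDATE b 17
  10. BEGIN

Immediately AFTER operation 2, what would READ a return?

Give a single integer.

Answer: 14

Derivation:
Initial committed: {a=4, b=5, c=1, d=10}
Op 1: UPDATE a=14 (auto-commit; committed a=14)
Op 2: BEGIN: in_txn=True, pending={}
After op 2: visible(a) = 14 (pending={}, committed={a=14, b=5, c=1, d=10})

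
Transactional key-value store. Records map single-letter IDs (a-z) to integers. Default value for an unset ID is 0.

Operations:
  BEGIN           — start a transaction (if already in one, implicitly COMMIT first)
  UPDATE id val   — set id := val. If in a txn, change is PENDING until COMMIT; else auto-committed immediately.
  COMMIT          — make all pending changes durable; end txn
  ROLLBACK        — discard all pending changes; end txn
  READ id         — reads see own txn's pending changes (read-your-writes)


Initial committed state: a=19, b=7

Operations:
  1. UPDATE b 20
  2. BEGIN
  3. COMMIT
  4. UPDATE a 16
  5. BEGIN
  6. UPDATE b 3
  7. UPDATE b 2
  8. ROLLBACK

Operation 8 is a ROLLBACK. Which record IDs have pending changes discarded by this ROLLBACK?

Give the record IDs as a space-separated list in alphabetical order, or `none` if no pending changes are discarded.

Initial committed: {a=19, b=7}
Op 1: UPDATE b=20 (auto-commit; committed b=20)
Op 2: BEGIN: in_txn=True, pending={}
Op 3: COMMIT: merged [] into committed; committed now {a=19, b=20}
Op 4: UPDATE a=16 (auto-commit; committed a=16)
Op 5: BEGIN: in_txn=True, pending={}
Op 6: UPDATE b=3 (pending; pending now {b=3})
Op 7: UPDATE b=2 (pending; pending now {b=2})
Op 8: ROLLBACK: discarded pending ['b']; in_txn=False
ROLLBACK at op 8 discards: ['b']

Answer: b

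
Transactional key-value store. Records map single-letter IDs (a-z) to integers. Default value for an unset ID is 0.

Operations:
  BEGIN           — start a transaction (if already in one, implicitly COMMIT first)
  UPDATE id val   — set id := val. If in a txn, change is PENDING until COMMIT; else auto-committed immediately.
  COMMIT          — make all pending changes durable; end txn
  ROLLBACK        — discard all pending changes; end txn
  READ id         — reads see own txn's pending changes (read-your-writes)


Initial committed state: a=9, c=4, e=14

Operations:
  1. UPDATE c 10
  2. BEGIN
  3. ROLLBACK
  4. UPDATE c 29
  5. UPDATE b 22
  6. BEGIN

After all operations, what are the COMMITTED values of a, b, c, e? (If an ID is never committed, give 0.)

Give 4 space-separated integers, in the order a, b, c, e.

Initial committed: {a=9, c=4, e=14}
Op 1: UPDATE c=10 (auto-commit; committed c=10)
Op 2: BEGIN: in_txn=True, pending={}
Op 3: ROLLBACK: discarded pending []; in_txn=False
Op 4: UPDATE c=29 (auto-commit; committed c=29)
Op 5: UPDATE b=22 (auto-commit; committed b=22)
Op 6: BEGIN: in_txn=True, pending={}
Final committed: {a=9, b=22, c=29, e=14}

Answer: 9 22 29 14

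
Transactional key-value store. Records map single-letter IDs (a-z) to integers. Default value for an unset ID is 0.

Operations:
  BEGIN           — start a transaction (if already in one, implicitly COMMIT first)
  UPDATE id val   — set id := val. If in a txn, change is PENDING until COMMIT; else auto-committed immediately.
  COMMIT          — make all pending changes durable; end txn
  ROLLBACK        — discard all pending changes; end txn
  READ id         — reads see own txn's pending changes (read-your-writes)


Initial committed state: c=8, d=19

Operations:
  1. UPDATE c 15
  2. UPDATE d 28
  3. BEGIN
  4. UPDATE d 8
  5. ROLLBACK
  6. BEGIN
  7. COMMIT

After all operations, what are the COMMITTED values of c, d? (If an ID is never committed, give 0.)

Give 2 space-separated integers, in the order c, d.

Answer: 15 28

Derivation:
Initial committed: {c=8, d=19}
Op 1: UPDATE c=15 (auto-commit; committed c=15)
Op 2: UPDATE d=28 (auto-commit; committed d=28)
Op 3: BEGIN: in_txn=True, pending={}
Op 4: UPDATE d=8 (pending; pending now {d=8})
Op 5: ROLLBACK: discarded pending ['d']; in_txn=False
Op 6: BEGIN: in_txn=True, pending={}
Op 7: COMMIT: merged [] into committed; committed now {c=15, d=28}
Final committed: {c=15, d=28}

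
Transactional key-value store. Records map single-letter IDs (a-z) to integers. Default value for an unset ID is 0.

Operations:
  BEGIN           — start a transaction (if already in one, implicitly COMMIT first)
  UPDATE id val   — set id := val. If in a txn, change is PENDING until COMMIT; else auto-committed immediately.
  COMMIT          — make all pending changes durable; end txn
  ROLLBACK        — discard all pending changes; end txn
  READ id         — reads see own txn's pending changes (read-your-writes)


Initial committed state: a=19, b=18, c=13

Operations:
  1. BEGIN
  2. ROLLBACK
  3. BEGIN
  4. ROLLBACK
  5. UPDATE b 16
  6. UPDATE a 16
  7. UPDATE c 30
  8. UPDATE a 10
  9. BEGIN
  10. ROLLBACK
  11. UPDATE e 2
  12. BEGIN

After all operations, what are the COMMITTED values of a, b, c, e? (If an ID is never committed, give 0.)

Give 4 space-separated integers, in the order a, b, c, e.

Initial committed: {a=19, b=18, c=13}
Op 1: BEGIN: in_txn=True, pending={}
Op 2: ROLLBACK: discarded pending []; in_txn=False
Op 3: BEGIN: in_txn=True, pending={}
Op 4: ROLLBACK: discarded pending []; in_txn=False
Op 5: UPDATE b=16 (auto-commit; committed b=16)
Op 6: UPDATE a=16 (auto-commit; committed a=16)
Op 7: UPDATE c=30 (auto-commit; committed c=30)
Op 8: UPDATE a=10 (auto-commit; committed a=10)
Op 9: BEGIN: in_txn=True, pending={}
Op 10: ROLLBACK: discarded pending []; in_txn=False
Op 11: UPDATE e=2 (auto-commit; committed e=2)
Op 12: BEGIN: in_txn=True, pending={}
Final committed: {a=10, b=16, c=30, e=2}

Answer: 10 16 30 2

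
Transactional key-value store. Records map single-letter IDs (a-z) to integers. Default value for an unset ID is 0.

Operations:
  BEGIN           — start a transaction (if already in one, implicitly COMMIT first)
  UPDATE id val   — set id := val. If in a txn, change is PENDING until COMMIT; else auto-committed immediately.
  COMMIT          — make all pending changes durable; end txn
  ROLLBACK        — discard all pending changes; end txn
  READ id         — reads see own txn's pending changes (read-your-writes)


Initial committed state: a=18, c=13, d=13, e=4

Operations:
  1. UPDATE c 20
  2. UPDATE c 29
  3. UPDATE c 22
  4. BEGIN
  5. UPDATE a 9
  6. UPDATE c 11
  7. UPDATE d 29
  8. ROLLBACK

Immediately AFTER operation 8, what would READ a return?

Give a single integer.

Initial committed: {a=18, c=13, d=13, e=4}
Op 1: UPDATE c=20 (auto-commit; committed c=20)
Op 2: UPDATE c=29 (auto-commit; committed c=29)
Op 3: UPDATE c=22 (auto-commit; committed c=22)
Op 4: BEGIN: in_txn=True, pending={}
Op 5: UPDATE a=9 (pending; pending now {a=9})
Op 6: UPDATE c=11 (pending; pending now {a=9, c=11})
Op 7: UPDATE d=29 (pending; pending now {a=9, c=11, d=29})
Op 8: ROLLBACK: discarded pending ['a', 'c', 'd']; in_txn=False
After op 8: visible(a) = 18 (pending={}, committed={a=18, c=22, d=13, e=4})

Answer: 18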